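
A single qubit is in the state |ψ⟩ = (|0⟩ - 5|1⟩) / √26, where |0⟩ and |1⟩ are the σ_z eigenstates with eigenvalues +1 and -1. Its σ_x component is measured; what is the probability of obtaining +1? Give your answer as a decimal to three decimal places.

|+x⟩ = (|0⟩ + |1⟩)/√2, so ⟨+x|ψ⟩ = (-4) / (√2·√26).
P = |-4|² / 52 = 16/52.

0.308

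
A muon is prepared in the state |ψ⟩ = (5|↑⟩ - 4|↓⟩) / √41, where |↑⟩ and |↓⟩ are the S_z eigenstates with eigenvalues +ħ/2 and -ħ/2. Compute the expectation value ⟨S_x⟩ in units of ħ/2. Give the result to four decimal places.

-0.9756

⟨σ_x⟩ = 2 Re(a* b)/(|a|²+|b|²) with a = 5, b = -4.
a* b = -20, so ⟨σ_x⟩ = -40/41.
⟨S_x⟩ = (ħ/2)·⟨σ_x⟩.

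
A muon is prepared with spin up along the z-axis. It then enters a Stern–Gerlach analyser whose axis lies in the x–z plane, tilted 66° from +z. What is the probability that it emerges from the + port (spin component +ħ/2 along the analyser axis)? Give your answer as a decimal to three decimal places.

For spin-½, the probability of finding spin-up along an axis at angle θ to the initial spin direction is cos²(θ/2); spin-down is sin²(θ/2).
θ = 66°, so P = cos²(33°) ≈ 0.703.

0.703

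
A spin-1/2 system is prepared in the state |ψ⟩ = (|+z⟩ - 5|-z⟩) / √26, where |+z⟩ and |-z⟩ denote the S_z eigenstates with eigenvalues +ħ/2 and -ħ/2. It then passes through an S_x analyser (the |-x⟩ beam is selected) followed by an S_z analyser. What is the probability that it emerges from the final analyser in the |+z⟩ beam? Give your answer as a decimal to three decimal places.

First analyser (S_x): P(|-x⟩) = |⟨-x|ψ⟩|² = 36/52.
After stage 1 the state is |-x⟩; P(|+z⟩) = |⟨+z|-x⟩|² = 1/2.
Joint probability = 36/52 × 1/2 = 0.346.

0.346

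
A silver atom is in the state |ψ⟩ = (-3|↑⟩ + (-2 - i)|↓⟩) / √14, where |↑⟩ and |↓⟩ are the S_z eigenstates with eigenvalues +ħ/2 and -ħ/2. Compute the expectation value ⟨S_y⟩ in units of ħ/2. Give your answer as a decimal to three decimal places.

⟨σ_y⟩ = 2 Im(a* b)/(|a|²+|b|²) with a = -3, b = (-2 - i).
a* b = (6 + 3i), so ⟨σ_y⟩ = 6/14.
⟨S_y⟩ = (ħ/2)·⟨σ_y⟩.

0.429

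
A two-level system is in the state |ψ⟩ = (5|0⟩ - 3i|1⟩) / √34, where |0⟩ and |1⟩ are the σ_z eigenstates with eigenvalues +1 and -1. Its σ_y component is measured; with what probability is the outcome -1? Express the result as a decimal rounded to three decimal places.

|-y⟩ = (|0⟩ - i|1⟩)/√2, so ⟨-y|ψ⟩ = (8) / (√2·√34).
P = |8|² / 68 = 64/68.

0.941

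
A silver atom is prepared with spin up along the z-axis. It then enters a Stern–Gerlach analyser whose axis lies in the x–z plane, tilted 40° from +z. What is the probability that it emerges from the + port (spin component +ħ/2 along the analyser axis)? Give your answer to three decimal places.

0.883

For spin-½, the probability of finding spin-up along an axis at angle θ to the initial spin direction is cos²(θ/2); spin-down is sin²(θ/2).
θ = 40°, so P = cos²(20°) ≈ 0.883.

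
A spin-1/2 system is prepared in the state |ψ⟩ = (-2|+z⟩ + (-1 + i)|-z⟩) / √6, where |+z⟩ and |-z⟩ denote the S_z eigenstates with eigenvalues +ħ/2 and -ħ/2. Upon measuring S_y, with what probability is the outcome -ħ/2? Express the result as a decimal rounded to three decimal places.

0.833

|-y⟩ = (|+z⟩ - i|-z⟩)/√2, so ⟨-y|ψ⟩ = (-3 - i) / (√2·√6).
P = |-3 - i|² / 12 = 10/12.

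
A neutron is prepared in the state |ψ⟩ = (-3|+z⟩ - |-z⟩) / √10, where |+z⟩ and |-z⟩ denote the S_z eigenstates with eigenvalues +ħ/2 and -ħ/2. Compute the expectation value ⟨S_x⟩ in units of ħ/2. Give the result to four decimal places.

⟨σ_x⟩ = 2 Re(a* b)/(|a|²+|b|²) with a = -3, b = -1.
a* b = 3, so ⟨σ_x⟩ = 6/10.
⟨S_x⟩ = (ħ/2)·⟨σ_x⟩.

0.6000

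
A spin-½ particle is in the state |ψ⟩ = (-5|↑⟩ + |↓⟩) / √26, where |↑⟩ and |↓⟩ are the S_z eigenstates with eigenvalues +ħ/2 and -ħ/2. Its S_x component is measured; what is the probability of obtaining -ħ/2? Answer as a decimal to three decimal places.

0.692

|-x⟩ = (|↑⟩ - |↓⟩)/√2, so ⟨-x|ψ⟩ = (-6) / (√2·√26).
P = |-6|² / 52 = 36/52.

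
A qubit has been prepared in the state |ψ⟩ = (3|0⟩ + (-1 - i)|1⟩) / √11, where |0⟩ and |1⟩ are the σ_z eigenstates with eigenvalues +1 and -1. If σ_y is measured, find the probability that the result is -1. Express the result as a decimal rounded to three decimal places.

|-y⟩ = (|0⟩ - i|1⟩)/√2, so ⟨-y|ψ⟩ = (4 - i) / (√2·√11).
P = |4 - i|² / 22 = 17/22.

0.773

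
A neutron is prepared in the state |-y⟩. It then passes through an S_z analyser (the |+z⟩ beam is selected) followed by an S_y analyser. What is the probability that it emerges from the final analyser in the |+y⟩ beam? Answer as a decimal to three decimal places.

First analyser (S_z): from |-y⟩, P(|+z⟩) = 1/2.
After stage 1 the state is |+z⟩; P(|+y⟩) = |⟨+y|+z⟩|² = 1/2.
Joint probability = 1/2 × 1/2 = 0.250.

0.250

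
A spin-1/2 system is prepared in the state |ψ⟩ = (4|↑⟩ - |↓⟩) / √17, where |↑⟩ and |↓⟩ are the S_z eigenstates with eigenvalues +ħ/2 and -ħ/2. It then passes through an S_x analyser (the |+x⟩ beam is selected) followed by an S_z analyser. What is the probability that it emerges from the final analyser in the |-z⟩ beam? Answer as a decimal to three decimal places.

First analyser (S_x): P(|+x⟩) = |⟨+x|ψ⟩|² = 9/34.
After stage 1 the state is |+x⟩; P(|-z⟩) = |⟨-z|+x⟩|² = 1/2.
Joint probability = 9/34 × 1/2 = 0.132.

0.132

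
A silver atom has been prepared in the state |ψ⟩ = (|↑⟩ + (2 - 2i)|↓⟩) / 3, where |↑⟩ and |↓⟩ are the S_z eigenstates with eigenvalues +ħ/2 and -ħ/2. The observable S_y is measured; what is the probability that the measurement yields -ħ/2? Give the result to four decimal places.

|-y⟩ = (|↑⟩ - i|↓⟩)/√2, so ⟨-y|ψ⟩ = (3 + 2i) / (√2·3).
P = |3 + 2i|² / 18 = 13/18.

0.7222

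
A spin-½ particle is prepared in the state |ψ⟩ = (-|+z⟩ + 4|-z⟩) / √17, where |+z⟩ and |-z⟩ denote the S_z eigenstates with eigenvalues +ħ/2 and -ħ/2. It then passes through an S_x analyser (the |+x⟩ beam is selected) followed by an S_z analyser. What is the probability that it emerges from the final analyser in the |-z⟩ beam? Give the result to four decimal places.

0.1324

First analyser (S_x): P(|+x⟩) = |⟨+x|ψ⟩|² = 9/34.
After stage 1 the state is |+x⟩; P(|-z⟩) = |⟨-z|+x⟩|² = 1/2.
Joint probability = 9/34 × 1/2 = 0.1324.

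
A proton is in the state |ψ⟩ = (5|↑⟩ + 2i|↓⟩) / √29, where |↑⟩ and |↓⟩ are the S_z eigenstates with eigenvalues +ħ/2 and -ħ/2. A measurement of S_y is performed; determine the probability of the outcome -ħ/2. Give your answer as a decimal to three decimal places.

|-y⟩ = (|↑⟩ - i|↓⟩)/√2, so ⟨-y|ψ⟩ = (3) / (√2·√29).
P = |3|² / 58 = 9/58.

0.155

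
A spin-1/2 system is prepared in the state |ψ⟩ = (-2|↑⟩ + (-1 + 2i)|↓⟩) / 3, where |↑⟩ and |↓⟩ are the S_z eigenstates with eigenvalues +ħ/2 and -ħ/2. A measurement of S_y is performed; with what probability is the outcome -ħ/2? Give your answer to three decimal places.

|-y⟩ = (|↑⟩ - i|↓⟩)/√2, so ⟨-y|ψ⟩ = (-4 - i) / (√2·3).
P = |-4 - i|² / 18 = 17/18.

0.944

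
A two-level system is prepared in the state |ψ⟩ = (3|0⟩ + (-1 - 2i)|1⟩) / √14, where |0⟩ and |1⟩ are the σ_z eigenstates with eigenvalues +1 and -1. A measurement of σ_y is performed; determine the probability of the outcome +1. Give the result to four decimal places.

|+y⟩ = (|0⟩ + i|1⟩)/√2, so ⟨+y|ψ⟩ = (1 + i) / (√2·√14).
P = |1 + i|² / 28 = 2/28.

0.0714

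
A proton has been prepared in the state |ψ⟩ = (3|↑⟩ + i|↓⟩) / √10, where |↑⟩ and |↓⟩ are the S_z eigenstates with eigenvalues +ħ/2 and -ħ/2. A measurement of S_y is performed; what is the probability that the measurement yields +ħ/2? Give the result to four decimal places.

|+y⟩ = (|↑⟩ + i|↓⟩)/√2, so ⟨+y|ψ⟩ = (4) / (√2·√10).
P = |4|² / 20 = 16/20.

0.8000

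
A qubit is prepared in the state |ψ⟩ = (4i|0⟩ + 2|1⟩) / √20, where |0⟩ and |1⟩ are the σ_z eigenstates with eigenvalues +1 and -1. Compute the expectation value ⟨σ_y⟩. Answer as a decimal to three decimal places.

-0.800

⟨σ_y⟩ = 2 Im(a* b)/(|a|²+|b|²) with a = 4i, b = 2.
a* b = -8i, so ⟨σ_y⟩ = -16/20.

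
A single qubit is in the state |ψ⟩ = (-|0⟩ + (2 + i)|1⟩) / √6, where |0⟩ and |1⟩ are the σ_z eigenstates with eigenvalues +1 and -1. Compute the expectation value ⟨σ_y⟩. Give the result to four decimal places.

-0.3333

⟨σ_y⟩ = 2 Im(a* b)/(|a|²+|b|²) with a = -1, b = (2 + i).
a* b = (-2 - i), so ⟨σ_y⟩ = -2/6.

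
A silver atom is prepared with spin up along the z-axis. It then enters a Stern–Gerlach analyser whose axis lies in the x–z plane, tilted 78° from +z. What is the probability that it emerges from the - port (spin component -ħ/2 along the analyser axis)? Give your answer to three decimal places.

For spin-½, the probability of finding spin-up along an axis at angle θ to the initial spin direction is cos²(θ/2); spin-down is sin²(θ/2).
θ = 78°, so P = sin²(39°) ≈ 0.396.

0.396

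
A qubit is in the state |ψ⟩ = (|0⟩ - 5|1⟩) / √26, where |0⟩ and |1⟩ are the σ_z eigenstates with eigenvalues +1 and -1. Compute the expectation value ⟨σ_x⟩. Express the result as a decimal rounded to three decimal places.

⟨σ_x⟩ = 2 Re(a* b)/(|a|²+|b|²) with a = 1, b = -5.
a* b = -5, so ⟨σ_x⟩ = -10/26.

-0.385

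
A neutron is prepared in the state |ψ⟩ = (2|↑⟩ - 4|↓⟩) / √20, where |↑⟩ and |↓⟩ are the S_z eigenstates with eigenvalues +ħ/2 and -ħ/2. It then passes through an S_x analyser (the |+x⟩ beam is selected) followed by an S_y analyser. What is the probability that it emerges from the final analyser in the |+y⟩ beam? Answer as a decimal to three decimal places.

0.050

First analyser (S_x): P(|+x⟩) = |⟨+x|ψ⟩|² = 4/40.
After stage 1 the state is |+x⟩; P(|+y⟩) = |⟨+y|+x⟩|² = 1/2.
Joint probability = 4/40 × 1/2 = 0.050.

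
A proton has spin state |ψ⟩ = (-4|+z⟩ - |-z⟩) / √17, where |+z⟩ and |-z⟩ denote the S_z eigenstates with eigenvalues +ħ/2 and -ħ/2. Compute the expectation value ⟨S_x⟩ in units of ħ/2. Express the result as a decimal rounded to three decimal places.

⟨σ_x⟩ = 2 Re(a* b)/(|a|²+|b|²) with a = -4, b = -1.
a* b = 4, so ⟨σ_x⟩ = 8/17.
⟨S_x⟩ = (ħ/2)·⟨σ_x⟩.

0.471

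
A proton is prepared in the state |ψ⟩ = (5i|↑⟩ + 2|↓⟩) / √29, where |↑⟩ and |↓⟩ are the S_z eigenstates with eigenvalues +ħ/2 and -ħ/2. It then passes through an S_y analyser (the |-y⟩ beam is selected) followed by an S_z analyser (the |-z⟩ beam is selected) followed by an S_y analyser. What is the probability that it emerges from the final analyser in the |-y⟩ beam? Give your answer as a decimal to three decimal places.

First analyser (S_y): P(|-y⟩) = |⟨-y|ψ⟩|² = 49/58.
After stage 1 the state is |-y⟩; P(|-z⟩) = |⟨-z|-y⟩|² = 1/2.
After stage 2 the state is |-z⟩; P(|-y⟩) = |⟨-y|-z⟩|² = 1/2.
Joint probability = 49/58 × 1/2 × 1/2 = 0.211.

0.211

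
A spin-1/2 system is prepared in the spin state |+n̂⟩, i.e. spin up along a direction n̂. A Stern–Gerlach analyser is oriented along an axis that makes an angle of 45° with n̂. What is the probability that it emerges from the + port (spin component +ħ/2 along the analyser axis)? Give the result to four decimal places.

For spin-½, the probability of finding spin-up along an axis at angle θ to the initial spin direction is cos²(θ/2); spin-down is sin²(θ/2).
θ = 45°, so P = cos²(22.5°) ≈ 0.8536.

0.8536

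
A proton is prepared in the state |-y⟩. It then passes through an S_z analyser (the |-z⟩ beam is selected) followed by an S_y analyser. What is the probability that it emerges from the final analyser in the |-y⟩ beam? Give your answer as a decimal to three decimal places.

First analyser (S_z): from |-y⟩, P(|-z⟩) = 1/2.
After stage 1 the state is |-z⟩; P(|-y⟩) = |⟨-y|-z⟩|² = 1/2.
Joint probability = 1/2 × 1/2 = 0.250.

0.250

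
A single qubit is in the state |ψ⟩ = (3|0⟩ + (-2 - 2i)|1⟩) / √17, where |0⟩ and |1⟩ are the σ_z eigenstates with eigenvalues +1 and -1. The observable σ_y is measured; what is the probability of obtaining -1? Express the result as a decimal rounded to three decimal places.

|-y⟩ = (|0⟩ - i|1⟩)/√2, so ⟨-y|ψ⟩ = (5 - 2i) / (√2·√17).
P = |5 - 2i|² / 34 = 29/34.

0.853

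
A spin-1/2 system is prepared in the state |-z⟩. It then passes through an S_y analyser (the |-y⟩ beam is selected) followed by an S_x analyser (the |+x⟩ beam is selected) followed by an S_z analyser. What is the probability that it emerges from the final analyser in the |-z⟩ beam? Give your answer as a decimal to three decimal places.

First analyser (S_y): from |-z⟩, P(|-y⟩) = 1/2.
After stage 1 the state is |-y⟩; P(|+x⟩) = |⟨+x|-y⟩|² = 1/2.
After stage 2 the state is |+x⟩; P(|-z⟩) = |⟨-z|+x⟩|² = 1/2.
Joint probability = 1/2 × 1/2 × 1/2 = 0.125.

0.125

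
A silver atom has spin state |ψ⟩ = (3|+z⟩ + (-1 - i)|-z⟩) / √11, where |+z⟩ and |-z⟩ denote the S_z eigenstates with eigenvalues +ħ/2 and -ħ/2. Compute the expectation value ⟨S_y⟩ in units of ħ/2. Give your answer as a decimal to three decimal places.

⟨σ_y⟩ = 2 Im(a* b)/(|a|²+|b|²) with a = 3, b = (-1 - i).
a* b = (-3 - 3i), so ⟨σ_y⟩ = -6/11.
⟨S_y⟩ = (ħ/2)·⟨σ_y⟩.

-0.545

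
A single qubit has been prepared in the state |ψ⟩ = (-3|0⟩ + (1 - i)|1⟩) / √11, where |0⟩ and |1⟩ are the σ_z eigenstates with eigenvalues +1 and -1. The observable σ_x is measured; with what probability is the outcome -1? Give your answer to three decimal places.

|-x⟩ = (|0⟩ - |1⟩)/√2, so ⟨-x|ψ⟩ = (-4 + i) / (√2·√11).
P = |-4 + i|² / 22 = 17/22.

0.773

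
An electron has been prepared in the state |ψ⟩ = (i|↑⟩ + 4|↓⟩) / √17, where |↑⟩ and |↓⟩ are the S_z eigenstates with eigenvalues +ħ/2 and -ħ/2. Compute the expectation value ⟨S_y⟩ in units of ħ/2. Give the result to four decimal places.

-0.4706

⟨σ_y⟩ = 2 Im(a* b)/(|a|²+|b|²) with a = i, b = 4.
a* b = -4i, so ⟨σ_y⟩ = -8/17.
⟨S_y⟩ = (ħ/2)·⟨σ_y⟩.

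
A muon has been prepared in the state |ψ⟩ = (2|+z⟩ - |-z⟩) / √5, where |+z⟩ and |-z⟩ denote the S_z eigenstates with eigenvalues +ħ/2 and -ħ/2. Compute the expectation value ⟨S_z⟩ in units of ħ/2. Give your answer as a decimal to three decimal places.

⟨σ_z⟩ = |a|² - |b|² divided by |a|²+|b|², with a, b the |+z⟩, |-z⟩ amplitudes.
= (4 - 1)/5 = 3/5.
⟨S_z⟩ = (ħ/2)·⟨σ_z⟩.

0.600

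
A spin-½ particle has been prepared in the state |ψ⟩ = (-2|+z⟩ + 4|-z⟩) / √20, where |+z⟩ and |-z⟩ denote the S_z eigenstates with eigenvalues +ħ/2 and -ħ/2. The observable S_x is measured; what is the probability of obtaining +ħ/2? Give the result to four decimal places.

|+x⟩ = (|+z⟩ + |-z⟩)/√2, so ⟨+x|ψ⟩ = (2) / (√2·√20).
P = |2|² / 40 = 4/40.

0.1000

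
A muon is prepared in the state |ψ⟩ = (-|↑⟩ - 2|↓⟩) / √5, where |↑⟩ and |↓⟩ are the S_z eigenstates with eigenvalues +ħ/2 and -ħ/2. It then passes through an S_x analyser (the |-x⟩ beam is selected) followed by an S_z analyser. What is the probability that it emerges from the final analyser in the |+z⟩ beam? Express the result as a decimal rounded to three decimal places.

0.050

First analyser (S_x): P(|-x⟩) = |⟨-x|ψ⟩|² = 1/10.
After stage 1 the state is |-x⟩; P(|+z⟩) = |⟨+z|-x⟩|² = 1/2.
Joint probability = 1/10 × 1/2 = 0.050.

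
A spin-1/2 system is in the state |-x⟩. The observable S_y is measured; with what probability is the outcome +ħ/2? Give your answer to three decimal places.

In the S_z basis, |-x⟩ = (|↑⟩ - |↓⟩)/√2 and |+y⟩ = (|↑⟩ + i|↓⟩)/√2.
|⟨+y|-x⟩|² = 1/2.

0.500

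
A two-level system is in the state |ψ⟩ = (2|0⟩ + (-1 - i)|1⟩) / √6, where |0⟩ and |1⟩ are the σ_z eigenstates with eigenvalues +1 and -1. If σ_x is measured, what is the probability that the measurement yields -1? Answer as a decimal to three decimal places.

|-x⟩ = (|0⟩ - |1⟩)/√2, so ⟨-x|ψ⟩ = (3 + i) / (√2·√6).
P = |3 + i|² / 12 = 10/12.

0.833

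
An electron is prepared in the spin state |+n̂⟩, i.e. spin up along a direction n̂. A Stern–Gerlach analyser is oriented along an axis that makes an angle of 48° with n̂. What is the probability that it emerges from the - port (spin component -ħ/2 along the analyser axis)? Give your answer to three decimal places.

For spin-½, the probability of finding spin-up along an axis at angle θ to the initial spin direction is cos²(θ/2); spin-down is sin²(θ/2).
θ = 48°, so P = sin²(24°) ≈ 0.165.

0.165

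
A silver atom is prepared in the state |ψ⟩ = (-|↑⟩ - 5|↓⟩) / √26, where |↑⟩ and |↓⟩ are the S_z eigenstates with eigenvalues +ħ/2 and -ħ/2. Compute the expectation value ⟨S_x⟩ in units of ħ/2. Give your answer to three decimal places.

0.385

⟨σ_x⟩ = 2 Re(a* b)/(|a|²+|b|²) with a = -1, b = -5.
a* b = 5, so ⟨σ_x⟩ = 10/26.
⟨S_x⟩ = (ħ/2)·⟨σ_x⟩.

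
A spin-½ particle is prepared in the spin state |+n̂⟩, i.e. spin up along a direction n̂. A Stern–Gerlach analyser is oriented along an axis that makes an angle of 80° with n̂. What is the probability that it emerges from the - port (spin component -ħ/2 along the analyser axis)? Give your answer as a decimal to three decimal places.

For spin-½, the probability of finding spin-up along an axis at angle θ to the initial spin direction is cos²(θ/2); spin-down is sin²(θ/2).
θ = 80°, so P = sin²(40°) ≈ 0.413.

0.413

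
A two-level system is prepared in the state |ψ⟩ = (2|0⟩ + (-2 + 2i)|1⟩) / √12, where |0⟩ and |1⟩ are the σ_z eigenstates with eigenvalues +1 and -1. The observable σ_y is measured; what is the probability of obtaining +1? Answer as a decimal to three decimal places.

|+y⟩ = (|0⟩ + i|1⟩)/√2, so ⟨+y|ψ⟩ = (4 + 2i) / (√2·√12).
P = |4 + 2i|² / 24 = 20/24.

0.833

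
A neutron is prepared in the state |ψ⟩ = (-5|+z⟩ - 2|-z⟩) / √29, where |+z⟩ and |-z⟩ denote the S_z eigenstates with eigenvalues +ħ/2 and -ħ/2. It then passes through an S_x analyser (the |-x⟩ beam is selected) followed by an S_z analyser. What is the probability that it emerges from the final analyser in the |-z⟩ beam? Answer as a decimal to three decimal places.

First analyser (S_x): P(|-x⟩) = |⟨-x|ψ⟩|² = 9/58.
After stage 1 the state is |-x⟩; P(|-z⟩) = |⟨-z|-x⟩|² = 1/2.
Joint probability = 9/58 × 1/2 = 0.078.

0.078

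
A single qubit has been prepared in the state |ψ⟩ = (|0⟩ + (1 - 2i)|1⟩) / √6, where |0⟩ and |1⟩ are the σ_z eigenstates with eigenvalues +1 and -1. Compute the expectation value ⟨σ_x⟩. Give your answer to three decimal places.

⟨σ_x⟩ = 2 Re(a* b)/(|a|²+|b|²) with a = 1, b = (1 - 2i).
a* b = (1 - 2i), so ⟨σ_x⟩ = 2/6.

0.333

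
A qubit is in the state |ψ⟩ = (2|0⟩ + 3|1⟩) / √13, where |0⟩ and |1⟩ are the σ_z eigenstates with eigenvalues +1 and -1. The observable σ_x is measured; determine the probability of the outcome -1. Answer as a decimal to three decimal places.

0.038

|-x⟩ = (|0⟩ - |1⟩)/√2, so ⟨-x|ψ⟩ = (-1) / (√2·√13).
P = |-1|² / 26 = 1/26.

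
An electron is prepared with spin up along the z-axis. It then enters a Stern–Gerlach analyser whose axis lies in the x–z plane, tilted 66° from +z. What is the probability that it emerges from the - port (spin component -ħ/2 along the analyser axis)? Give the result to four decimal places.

For spin-½, the probability of finding spin-up along an axis at angle θ to the initial spin direction is cos²(θ/2); spin-down is sin²(θ/2).
θ = 66°, so P = sin²(33°) ≈ 0.2966.

0.2966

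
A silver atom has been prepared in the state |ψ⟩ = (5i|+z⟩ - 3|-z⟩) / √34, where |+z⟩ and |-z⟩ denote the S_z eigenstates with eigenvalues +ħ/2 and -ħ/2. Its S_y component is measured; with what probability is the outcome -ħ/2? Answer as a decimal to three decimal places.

0.059

|-y⟩ = (|+z⟩ - i|-z⟩)/√2, so ⟨-y|ψ⟩ = (2i) / (√2·√34).
P = |2i|² / 68 = 4/68.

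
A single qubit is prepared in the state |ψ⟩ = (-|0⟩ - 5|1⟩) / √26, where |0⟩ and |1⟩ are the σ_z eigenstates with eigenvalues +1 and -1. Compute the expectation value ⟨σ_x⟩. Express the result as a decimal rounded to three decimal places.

0.385

⟨σ_x⟩ = 2 Re(a* b)/(|a|²+|b|²) with a = -1, b = -5.
a* b = 5, so ⟨σ_x⟩ = 10/26.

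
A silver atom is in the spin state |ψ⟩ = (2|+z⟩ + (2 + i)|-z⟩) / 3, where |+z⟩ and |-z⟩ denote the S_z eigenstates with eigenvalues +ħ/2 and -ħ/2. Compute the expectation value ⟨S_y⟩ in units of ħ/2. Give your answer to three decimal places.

0.444

⟨σ_y⟩ = 2 Im(a* b)/(|a|²+|b|²) with a = 2, b = (2 + i).
a* b = (4 + 2i), so ⟨σ_y⟩ = 4/9.
⟨S_y⟩ = (ħ/2)·⟨σ_y⟩.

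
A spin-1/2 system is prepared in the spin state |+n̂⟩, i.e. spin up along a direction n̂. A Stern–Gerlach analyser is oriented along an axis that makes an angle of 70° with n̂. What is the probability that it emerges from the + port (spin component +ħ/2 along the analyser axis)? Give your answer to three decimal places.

0.671

For spin-½, the probability of finding spin-up along an axis at angle θ to the initial spin direction is cos²(θ/2); spin-down is sin²(θ/2).
θ = 70°, so P = cos²(35°) ≈ 0.671.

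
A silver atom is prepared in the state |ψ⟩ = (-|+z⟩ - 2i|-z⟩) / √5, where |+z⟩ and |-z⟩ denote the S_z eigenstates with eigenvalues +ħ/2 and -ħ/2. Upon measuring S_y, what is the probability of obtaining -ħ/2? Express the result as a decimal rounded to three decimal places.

|-y⟩ = (|+z⟩ - i|-z⟩)/√2, so ⟨-y|ψ⟩ = (1) / (√2·√5).
P = |1|² / 10 = 1/10.

0.100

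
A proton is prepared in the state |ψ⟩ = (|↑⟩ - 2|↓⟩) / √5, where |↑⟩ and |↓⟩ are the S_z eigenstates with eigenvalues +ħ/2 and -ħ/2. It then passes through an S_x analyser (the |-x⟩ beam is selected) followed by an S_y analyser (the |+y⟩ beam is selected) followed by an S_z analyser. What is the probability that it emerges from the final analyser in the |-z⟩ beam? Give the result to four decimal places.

0.2250

First analyser (S_x): P(|-x⟩) = |⟨-x|ψ⟩|² = 9/10.
After stage 1 the state is |-x⟩; P(|+y⟩) = |⟨+y|-x⟩|² = 1/2.
After stage 2 the state is |+y⟩; P(|-z⟩) = |⟨-z|+y⟩|² = 1/2.
Joint probability = 9/10 × 1/2 × 1/2 = 0.2250.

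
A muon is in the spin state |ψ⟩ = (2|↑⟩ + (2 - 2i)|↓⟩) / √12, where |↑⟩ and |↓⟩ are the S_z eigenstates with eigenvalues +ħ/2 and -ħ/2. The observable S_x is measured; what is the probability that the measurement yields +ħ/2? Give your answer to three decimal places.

0.833

|+x⟩ = (|↑⟩ + |↓⟩)/√2, so ⟨+x|ψ⟩ = (4 - 2i) / (√2·√12).
P = |4 - 2i|² / 24 = 20/24.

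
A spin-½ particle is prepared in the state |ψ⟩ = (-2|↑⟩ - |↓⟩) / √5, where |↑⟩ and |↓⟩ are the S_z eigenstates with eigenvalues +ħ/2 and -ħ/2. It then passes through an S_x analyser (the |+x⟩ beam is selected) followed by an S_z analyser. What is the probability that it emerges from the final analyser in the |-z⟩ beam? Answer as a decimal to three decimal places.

0.450

First analyser (S_x): P(|+x⟩) = |⟨+x|ψ⟩|² = 9/10.
After stage 1 the state is |+x⟩; P(|-z⟩) = |⟨-z|+x⟩|² = 1/2.
Joint probability = 9/10 × 1/2 = 0.450.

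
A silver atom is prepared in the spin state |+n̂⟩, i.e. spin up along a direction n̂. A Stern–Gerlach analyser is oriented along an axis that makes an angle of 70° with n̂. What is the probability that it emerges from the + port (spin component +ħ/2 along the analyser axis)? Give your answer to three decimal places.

For spin-½, the probability of finding spin-up along an axis at angle θ to the initial spin direction is cos²(θ/2); spin-down is sin²(θ/2).
θ = 70°, so P = cos²(35°) ≈ 0.671.

0.671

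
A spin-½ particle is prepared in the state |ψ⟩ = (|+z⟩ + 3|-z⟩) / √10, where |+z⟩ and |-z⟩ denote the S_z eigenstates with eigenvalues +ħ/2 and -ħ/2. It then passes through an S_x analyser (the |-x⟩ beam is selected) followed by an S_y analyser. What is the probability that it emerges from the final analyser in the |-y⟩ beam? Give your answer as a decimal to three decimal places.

0.100

First analyser (S_x): P(|-x⟩) = |⟨-x|ψ⟩|² = 4/20.
After stage 1 the state is |-x⟩; P(|-y⟩) = |⟨-y|-x⟩|² = 1/2.
Joint probability = 4/20 × 1/2 = 0.100.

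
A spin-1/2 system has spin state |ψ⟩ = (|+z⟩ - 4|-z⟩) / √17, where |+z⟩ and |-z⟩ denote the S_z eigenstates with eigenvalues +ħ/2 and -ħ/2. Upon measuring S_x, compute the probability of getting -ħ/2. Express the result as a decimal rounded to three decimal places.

|-x⟩ = (|+z⟩ - |-z⟩)/√2, so ⟨-x|ψ⟩ = (5) / (√2·√17).
P = |5|² / 34 = 25/34.

0.735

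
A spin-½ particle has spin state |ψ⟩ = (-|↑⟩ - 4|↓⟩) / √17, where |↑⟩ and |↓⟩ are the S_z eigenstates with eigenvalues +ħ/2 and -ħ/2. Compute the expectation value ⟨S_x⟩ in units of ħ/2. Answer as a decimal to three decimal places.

⟨σ_x⟩ = 2 Re(a* b)/(|a|²+|b|²) with a = -1, b = -4.
a* b = 4, so ⟨σ_x⟩ = 8/17.
⟨S_x⟩ = (ħ/2)·⟨σ_x⟩.

0.471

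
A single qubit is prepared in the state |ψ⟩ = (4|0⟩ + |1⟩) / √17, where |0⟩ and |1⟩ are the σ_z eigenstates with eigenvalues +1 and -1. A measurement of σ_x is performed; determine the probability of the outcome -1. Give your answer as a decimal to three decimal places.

0.265

|-x⟩ = (|0⟩ - |1⟩)/√2, so ⟨-x|ψ⟩ = (3) / (√2·√17).
P = |3|² / 34 = 9/34.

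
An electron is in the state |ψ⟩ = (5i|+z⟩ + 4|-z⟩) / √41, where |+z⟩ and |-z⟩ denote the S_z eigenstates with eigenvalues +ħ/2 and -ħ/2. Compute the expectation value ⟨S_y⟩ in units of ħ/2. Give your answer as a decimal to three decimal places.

-0.976

⟨σ_y⟩ = 2 Im(a* b)/(|a|²+|b|²) with a = 5i, b = 4.
a* b = -20i, so ⟨σ_y⟩ = -40/41.
⟨S_y⟩ = (ħ/2)·⟨σ_y⟩.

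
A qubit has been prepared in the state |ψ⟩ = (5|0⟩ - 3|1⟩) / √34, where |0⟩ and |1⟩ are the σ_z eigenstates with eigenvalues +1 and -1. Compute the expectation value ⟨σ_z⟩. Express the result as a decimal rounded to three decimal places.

0.471

⟨σ_z⟩ = |a|² - |b|² divided by |a|²+|b|², with a, b the |0⟩, |1⟩ amplitudes.
= (25 - 9)/34 = 16/34.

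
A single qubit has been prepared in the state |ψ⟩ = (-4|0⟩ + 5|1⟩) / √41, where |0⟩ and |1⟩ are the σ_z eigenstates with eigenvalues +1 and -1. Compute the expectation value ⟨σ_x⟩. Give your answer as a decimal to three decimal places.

-0.976

⟨σ_x⟩ = 2 Re(a* b)/(|a|²+|b|²) with a = -4, b = 5.
a* b = -20, so ⟨σ_x⟩ = -40/41.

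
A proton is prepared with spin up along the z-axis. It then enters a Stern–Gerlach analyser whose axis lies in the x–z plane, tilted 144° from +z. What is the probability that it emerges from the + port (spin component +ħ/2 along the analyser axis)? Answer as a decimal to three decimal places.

0.095

For spin-½, the probability of finding spin-up along an axis at angle θ to the initial spin direction is cos²(θ/2); spin-down is sin²(θ/2).
θ = 144°, so P = cos²(72°) ≈ 0.095.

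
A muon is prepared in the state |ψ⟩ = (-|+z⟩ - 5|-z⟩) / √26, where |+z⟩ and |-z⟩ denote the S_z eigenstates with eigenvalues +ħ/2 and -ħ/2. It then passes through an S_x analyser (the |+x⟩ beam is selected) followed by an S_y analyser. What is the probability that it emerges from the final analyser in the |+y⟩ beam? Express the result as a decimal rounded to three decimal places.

First analyser (S_x): P(|+x⟩) = |⟨+x|ψ⟩|² = 36/52.
After stage 1 the state is |+x⟩; P(|+y⟩) = |⟨+y|+x⟩|² = 1/2.
Joint probability = 36/52 × 1/2 = 0.346.

0.346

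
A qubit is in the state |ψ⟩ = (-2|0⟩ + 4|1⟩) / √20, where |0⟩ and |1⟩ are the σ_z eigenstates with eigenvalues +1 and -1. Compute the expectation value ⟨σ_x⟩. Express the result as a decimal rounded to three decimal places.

⟨σ_x⟩ = 2 Re(a* b)/(|a|²+|b|²) with a = -2, b = 4.
a* b = -8, so ⟨σ_x⟩ = -16/20.

-0.800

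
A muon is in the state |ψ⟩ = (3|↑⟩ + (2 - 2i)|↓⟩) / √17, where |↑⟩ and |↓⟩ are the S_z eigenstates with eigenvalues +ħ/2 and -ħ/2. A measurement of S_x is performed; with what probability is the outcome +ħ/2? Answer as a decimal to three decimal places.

0.853

|+x⟩ = (|↑⟩ + |↓⟩)/√2, so ⟨+x|ψ⟩ = (5 - 2i) / (√2·√17).
P = |5 - 2i|² / 34 = 29/34.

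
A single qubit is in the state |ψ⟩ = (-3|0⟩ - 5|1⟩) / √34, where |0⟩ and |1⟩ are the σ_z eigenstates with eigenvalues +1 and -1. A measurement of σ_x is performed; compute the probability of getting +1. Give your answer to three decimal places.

|+x⟩ = (|0⟩ + |1⟩)/√2, so ⟨+x|ψ⟩ = (-8) / (√2·√34).
P = |-8|² / 68 = 64/68.

0.941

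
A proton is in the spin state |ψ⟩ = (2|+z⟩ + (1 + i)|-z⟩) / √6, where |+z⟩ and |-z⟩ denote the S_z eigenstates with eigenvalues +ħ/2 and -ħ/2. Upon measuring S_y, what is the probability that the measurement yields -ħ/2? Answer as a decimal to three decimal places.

|-y⟩ = (|+z⟩ - i|-z⟩)/√2, so ⟨-y|ψ⟩ = (1 + i) / (√2·√6).
P = |1 + i|² / 12 = 2/12.

0.167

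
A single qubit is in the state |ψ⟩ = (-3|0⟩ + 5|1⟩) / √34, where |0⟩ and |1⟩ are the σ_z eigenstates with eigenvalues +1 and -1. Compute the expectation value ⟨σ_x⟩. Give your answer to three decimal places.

-0.882

⟨σ_x⟩ = 2 Re(a* b)/(|a|²+|b|²) with a = -3, b = 5.
a* b = -15, so ⟨σ_x⟩ = -30/34.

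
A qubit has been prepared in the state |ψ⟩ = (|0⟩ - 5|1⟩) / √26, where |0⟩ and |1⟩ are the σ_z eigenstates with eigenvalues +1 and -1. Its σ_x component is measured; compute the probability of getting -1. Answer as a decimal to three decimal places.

|-x⟩ = (|0⟩ - |1⟩)/√2, so ⟨-x|ψ⟩ = (6) / (√2·√26).
P = |6|² / 52 = 36/52.

0.692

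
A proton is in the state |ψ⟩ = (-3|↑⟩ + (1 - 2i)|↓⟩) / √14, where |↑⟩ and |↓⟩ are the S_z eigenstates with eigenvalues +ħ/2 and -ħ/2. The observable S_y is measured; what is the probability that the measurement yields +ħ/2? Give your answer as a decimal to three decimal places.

0.929

|+y⟩ = (|↑⟩ + i|↓⟩)/√2, so ⟨+y|ψ⟩ = (-5 - i) / (√2·√14).
P = |-5 - i|² / 28 = 26/28.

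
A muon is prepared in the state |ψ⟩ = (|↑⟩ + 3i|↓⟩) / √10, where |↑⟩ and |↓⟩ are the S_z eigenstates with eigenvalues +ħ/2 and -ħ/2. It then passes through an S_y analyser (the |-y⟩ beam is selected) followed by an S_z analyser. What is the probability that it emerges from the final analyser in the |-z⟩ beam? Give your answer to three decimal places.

0.100

First analyser (S_y): P(|-y⟩) = |⟨-y|ψ⟩|² = 4/20.
After stage 1 the state is |-y⟩; P(|-z⟩) = |⟨-z|-y⟩|² = 1/2.
Joint probability = 4/20 × 1/2 = 0.100.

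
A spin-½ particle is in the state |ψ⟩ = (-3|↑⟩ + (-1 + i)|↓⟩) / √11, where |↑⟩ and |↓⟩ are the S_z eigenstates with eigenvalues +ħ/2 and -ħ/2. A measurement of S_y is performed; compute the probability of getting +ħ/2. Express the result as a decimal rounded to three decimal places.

|+y⟩ = (|↑⟩ + i|↓⟩)/√2, so ⟨+y|ψ⟩ = (-2 + i) / (√2·√11).
P = |-2 + i|² / 22 = 5/22.

0.227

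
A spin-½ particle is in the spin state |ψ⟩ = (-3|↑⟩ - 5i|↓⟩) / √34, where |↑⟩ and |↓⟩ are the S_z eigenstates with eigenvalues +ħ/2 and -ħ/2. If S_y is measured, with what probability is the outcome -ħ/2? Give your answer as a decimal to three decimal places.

|-y⟩ = (|↑⟩ - i|↓⟩)/√2, so ⟨-y|ψ⟩ = (2) / (√2·√34).
P = |2|² / 68 = 4/68.

0.059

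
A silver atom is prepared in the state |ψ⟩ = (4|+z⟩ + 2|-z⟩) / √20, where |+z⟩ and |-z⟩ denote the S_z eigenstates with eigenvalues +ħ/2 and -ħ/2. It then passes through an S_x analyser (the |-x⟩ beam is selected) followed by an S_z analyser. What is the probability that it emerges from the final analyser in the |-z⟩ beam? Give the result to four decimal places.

0.0500

First analyser (S_x): P(|-x⟩) = |⟨-x|ψ⟩|² = 4/40.
After stage 1 the state is |-x⟩; P(|-z⟩) = |⟨-z|-x⟩|² = 1/2.
Joint probability = 4/40 × 1/2 = 0.0500.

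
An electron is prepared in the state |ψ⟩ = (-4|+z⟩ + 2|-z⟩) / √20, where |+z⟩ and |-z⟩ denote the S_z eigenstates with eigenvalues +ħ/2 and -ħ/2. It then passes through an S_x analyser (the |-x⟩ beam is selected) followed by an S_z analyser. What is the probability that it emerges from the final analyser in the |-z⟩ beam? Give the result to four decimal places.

First analyser (S_x): P(|-x⟩) = |⟨-x|ψ⟩|² = 36/40.
After stage 1 the state is |-x⟩; P(|-z⟩) = |⟨-z|-x⟩|² = 1/2.
Joint probability = 36/40 × 1/2 = 0.4500.

0.4500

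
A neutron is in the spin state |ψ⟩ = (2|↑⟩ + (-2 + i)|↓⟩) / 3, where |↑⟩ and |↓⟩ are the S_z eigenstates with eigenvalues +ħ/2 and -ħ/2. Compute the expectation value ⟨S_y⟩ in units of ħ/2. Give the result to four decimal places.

0.4444

⟨σ_y⟩ = 2 Im(a* b)/(|a|²+|b|²) with a = 2, b = (-2 + i).
a* b = (-4 + 2i), so ⟨σ_y⟩ = 4/9.
⟨S_y⟩ = (ħ/2)·⟨σ_y⟩.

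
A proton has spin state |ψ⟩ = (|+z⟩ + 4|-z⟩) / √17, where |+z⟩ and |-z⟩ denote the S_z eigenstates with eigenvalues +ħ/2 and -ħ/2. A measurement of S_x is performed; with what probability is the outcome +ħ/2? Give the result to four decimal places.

0.7353

|+x⟩ = (|+z⟩ + |-z⟩)/√2, so ⟨+x|ψ⟩ = (5) / (√2·√17).
P = |5|² / 34 = 25/34.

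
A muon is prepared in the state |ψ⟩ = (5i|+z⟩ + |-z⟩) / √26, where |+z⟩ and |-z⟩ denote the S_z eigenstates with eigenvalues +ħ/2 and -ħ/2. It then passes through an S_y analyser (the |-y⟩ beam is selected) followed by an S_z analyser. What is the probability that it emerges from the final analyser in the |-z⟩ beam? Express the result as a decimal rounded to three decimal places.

0.346

First analyser (S_y): P(|-y⟩) = |⟨-y|ψ⟩|² = 36/52.
After stage 1 the state is |-y⟩; P(|-z⟩) = |⟨-z|-y⟩|² = 1/2.
Joint probability = 36/52 × 1/2 = 0.346.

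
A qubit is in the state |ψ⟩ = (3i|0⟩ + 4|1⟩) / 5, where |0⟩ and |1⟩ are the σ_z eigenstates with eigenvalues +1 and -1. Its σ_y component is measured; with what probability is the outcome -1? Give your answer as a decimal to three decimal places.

|-y⟩ = (|0⟩ - i|1⟩)/√2, so ⟨-y|ψ⟩ = (7i) / (√2·5).
P = |7i|² / 50 = 49/50.

0.980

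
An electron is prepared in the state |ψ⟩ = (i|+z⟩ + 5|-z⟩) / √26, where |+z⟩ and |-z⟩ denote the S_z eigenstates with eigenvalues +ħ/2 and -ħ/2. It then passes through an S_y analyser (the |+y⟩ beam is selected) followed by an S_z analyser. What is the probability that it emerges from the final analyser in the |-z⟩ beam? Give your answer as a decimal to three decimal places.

0.154

First analyser (S_y): P(|+y⟩) = |⟨+y|ψ⟩|² = 16/52.
After stage 1 the state is |+y⟩; P(|-z⟩) = |⟨-z|+y⟩|² = 1/2.
Joint probability = 16/52 × 1/2 = 0.154.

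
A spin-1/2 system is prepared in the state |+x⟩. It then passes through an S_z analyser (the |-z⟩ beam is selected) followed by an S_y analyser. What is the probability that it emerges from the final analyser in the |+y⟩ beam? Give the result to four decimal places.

First analyser (S_z): from |+x⟩, P(|-z⟩) = 1/2.
After stage 1 the state is |-z⟩; P(|+y⟩) = |⟨+y|-z⟩|² = 1/2.
Joint probability = 1/2 × 1/2 = 0.2500.

0.2500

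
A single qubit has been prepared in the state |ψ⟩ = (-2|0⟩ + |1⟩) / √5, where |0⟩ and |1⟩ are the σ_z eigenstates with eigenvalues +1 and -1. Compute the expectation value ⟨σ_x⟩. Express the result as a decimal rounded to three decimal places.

⟨σ_x⟩ = 2 Re(a* b)/(|a|²+|b|²) with a = -2, b = 1.
a* b = -2, so ⟨σ_x⟩ = -4/5.

-0.800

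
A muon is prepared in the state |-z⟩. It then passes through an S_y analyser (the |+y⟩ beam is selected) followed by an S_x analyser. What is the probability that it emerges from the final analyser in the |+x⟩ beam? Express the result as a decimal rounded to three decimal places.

0.250

First analyser (S_y): from |-z⟩, P(|+y⟩) = 1/2.
After stage 1 the state is |+y⟩; P(|+x⟩) = |⟨+x|+y⟩|² = 1/2.
Joint probability = 1/2 × 1/2 = 0.250.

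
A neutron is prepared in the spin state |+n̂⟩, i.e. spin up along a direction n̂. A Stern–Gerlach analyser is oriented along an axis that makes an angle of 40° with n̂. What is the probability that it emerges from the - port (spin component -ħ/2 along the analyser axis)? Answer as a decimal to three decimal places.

For spin-½, the probability of finding spin-up along an axis at angle θ to the initial spin direction is cos²(θ/2); spin-down is sin²(θ/2).
θ = 40°, so P = sin²(20°) ≈ 0.117.

0.117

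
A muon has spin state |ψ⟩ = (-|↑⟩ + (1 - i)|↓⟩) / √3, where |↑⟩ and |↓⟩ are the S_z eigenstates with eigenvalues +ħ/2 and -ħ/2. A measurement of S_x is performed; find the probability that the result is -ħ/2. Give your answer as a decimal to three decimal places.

|-x⟩ = (|↑⟩ - |↓⟩)/√2, so ⟨-x|ψ⟩ = (-2 + i) / (√2·√3).
P = |-2 + i|² / 6 = 5/6.

0.833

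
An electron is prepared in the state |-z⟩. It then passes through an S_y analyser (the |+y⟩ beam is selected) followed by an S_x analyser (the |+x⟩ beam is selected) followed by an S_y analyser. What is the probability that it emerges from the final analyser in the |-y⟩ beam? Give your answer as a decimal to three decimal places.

First analyser (S_y): from |-z⟩, P(|+y⟩) = 1/2.
After stage 1 the state is |+y⟩; P(|+x⟩) = |⟨+x|+y⟩|² = 1/2.
After stage 2 the state is |+x⟩; P(|-y⟩) = |⟨-y|+x⟩|² = 1/2.
Joint probability = 1/2 × 1/2 × 1/2 = 0.125.

0.125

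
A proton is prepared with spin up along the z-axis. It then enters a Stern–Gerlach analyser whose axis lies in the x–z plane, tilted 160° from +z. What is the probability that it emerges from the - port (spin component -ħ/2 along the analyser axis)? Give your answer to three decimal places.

For spin-½, the probability of finding spin-up along an axis at angle θ to the initial spin direction is cos²(θ/2); spin-down is sin²(θ/2).
θ = 160°, so P = sin²(80°) ≈ 0.970.

0.970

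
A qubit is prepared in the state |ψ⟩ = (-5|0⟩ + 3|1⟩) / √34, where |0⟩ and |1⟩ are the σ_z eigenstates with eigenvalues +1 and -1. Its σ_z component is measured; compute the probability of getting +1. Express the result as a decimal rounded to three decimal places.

0.735

The +1 outcome corresponds to |0⟩. Its amplitude in |ψ⟩ is -5/√34.
P = |-5|² / 34 = 25/34.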